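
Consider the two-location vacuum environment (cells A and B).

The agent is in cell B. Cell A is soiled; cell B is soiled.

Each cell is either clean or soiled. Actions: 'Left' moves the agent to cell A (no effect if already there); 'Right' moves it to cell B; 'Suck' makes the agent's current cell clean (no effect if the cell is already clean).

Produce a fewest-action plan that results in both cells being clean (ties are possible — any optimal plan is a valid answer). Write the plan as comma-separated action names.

1. Suck → <B|soiled|clean>
2. Left → <A|soiled|clean>
3. Suck → <A|clean|clean>
min 3: Suck B + move + Suck A

Suck, Left, Suck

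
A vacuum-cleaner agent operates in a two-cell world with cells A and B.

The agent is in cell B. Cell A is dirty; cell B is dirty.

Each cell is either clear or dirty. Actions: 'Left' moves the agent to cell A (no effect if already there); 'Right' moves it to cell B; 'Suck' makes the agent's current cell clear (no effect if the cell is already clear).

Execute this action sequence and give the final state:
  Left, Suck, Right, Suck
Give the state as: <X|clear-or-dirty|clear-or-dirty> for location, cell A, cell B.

step 1/4 (Left): <A|dirty|dirty>
step 2/4 (Suck): <A|clear|dirty>
step 3/4 (Right): <B|clear|dirty>
step 4/4 (Suck): <B|clear|clear>

<B|clear|clear>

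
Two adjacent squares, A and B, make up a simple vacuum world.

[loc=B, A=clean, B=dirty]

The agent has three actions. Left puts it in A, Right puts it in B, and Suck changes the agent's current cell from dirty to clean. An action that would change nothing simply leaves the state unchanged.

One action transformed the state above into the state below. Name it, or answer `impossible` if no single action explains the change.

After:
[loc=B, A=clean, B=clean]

Suck

try  Left: in A — A clean, B dirty
try Right: in B — A clean, B dirty
try  Suck: in B — A clean, B clean  ← match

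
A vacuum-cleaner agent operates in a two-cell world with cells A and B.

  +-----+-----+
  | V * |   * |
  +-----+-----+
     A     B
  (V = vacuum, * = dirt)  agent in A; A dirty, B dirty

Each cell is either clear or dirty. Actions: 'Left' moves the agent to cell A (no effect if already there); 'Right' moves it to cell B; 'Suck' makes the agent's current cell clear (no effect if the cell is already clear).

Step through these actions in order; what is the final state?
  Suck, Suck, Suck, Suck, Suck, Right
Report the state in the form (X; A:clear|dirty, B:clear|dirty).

(B; A:clear, B:dirty)

1) do Suck; now (A; A:clear, B:dirty)
2) do Suck; now (A; A:clear, B:dirty)
3) do Suck; now (A; A:clear, B:dirty)
4) do Suck; now (A; A:clear, B:dirty)
5) do Suck; now (A; A:clear, B:dirty)
6) do Right; now (B; A:clear, B:dirty)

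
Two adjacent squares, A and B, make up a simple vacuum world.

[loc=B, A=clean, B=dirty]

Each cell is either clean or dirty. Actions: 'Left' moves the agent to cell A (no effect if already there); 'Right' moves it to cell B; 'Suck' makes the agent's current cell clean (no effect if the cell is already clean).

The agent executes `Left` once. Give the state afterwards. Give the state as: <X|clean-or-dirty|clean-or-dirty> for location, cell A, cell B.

<A|clean|dirty>

start: <B|clean|dirty>
step 1/1 (Left): <A|clean|dirty>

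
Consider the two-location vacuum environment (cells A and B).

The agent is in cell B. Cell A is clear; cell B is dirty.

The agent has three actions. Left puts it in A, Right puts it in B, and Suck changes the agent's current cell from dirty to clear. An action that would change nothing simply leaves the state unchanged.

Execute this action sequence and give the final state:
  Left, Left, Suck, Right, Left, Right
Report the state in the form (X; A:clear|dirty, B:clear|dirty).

step 1/6 (Left): (A; A:clear, B:dirty)
step 2/6 (Left): (A; A:clear, B:dirty)
step 3/6 (Suck): (A; A:clear, B:dirty)
step 4/6 (Right): (B; A:clear, B:dirty)
step 5/6 (Left): (A; A:clear, B:dirty)
step 6/6 (Right): (B; A:clear, B:dirty)

(B; A:clear, B:dirty)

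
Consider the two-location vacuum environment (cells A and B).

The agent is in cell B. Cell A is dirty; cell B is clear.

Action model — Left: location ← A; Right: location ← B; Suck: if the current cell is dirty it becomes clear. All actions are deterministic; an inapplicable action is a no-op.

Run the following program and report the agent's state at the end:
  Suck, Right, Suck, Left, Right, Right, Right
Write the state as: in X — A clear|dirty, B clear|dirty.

in B — A dirty, B clear

Suck (#1): in B — A dirty, B clear
Right (#2): in B — A dirty, B clear
Suck (#3): in B — A dirty, B clear
Left (#4): in A — A dirty, B clear
Right (#5): in B — A dirty, B clear
Right (#6): in B — A dirty, B clear
Right (#7): in B — A dirty, B clear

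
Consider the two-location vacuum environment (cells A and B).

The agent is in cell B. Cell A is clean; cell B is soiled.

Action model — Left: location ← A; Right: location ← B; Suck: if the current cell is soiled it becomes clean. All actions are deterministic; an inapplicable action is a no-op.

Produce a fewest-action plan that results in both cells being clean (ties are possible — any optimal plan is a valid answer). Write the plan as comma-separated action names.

Suck

1) do Suck; now <B|clean|clean>
min 1: B is soiled, one Suck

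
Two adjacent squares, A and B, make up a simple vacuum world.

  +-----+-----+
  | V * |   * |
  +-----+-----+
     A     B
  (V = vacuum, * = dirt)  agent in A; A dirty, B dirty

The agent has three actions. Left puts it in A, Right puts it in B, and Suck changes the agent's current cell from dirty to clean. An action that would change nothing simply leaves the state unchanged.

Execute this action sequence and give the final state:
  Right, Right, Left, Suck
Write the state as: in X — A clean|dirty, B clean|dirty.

t=1 Right ⇒ in B — A dirty, B dirty
t=2 Right ⇒ in B — A dirty, B dirty
t=3 Left ⇒ in A — A dirty, B dirty
t=4 Suck ⇒ in A — A clean, B dirty

in A — A clean, B dirty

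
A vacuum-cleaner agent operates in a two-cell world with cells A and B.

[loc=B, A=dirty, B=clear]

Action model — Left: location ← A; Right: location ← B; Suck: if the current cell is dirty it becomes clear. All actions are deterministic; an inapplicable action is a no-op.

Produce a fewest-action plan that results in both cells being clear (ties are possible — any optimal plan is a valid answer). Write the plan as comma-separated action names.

step 1/2 (Left): loc=A A=dirty B=clear
step 2/2 (Suck): loc=A A=clear B=clear
min 2: go A then Suck

Left, Suck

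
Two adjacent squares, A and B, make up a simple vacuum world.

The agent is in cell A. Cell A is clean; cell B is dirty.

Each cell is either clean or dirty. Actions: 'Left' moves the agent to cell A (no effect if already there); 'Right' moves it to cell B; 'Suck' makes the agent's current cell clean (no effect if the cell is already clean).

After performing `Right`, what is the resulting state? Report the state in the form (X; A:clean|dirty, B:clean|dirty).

start: (A; A:clean, B:dirty)
1) do Right; now (B; A:clean, B:dirty)

(B; A:clean, B:dirty)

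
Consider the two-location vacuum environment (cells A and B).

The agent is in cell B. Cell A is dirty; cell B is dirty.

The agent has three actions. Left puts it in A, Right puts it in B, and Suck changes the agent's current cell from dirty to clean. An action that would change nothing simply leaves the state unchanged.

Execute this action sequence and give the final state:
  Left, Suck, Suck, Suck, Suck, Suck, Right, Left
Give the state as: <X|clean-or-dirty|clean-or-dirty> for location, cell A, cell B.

[1] after Left: <A|dirty|dirty>
[2] after Suck: <A|clean|dirty>
[3] after Suck: <A|clean|dirty>
[4] after Suck: <A|clean|dirty>
[5] after Suck: <A|clean|dirty>
[6] after Suck: <A|clean|dirty>
[7] after Right: <B|clean|dirty>
[8] after Left: <A|clean|dirty>

<A|clean|dirty>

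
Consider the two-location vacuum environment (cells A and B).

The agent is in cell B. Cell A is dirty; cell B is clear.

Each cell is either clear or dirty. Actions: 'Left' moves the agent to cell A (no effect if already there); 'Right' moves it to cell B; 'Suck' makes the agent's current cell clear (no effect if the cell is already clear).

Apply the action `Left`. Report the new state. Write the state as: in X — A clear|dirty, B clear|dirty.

in A — A dirty, B clear

start: in B — A dirty, B clear
[1] after Left: in A — A dirty, B clear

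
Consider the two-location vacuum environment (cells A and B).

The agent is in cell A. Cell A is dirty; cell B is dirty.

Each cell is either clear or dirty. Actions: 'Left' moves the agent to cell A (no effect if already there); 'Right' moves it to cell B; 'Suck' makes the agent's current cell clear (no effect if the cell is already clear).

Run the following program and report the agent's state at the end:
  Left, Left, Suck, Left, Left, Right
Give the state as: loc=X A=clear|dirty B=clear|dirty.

1. Left → loc=A A=dirty B=dirty
2. Left → loc=A A=dirty B=dirty
3. Suck → loc=A A=clear B=dirty
4. Left → loc=A A=clear B=dirty
5. Left → loc=A A=clear B=dirty
6. Right → loc=B A=clear B=dirty

loc=B A=clear B=dirty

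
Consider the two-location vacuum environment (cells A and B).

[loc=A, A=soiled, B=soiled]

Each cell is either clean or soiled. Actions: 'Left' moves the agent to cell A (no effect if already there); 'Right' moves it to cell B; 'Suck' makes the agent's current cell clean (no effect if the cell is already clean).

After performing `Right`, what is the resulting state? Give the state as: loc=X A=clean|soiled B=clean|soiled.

start: loc=A A=soiled B=soiled
1) do Right; now loc=B A=soiled B=soiled

loc=B A=soiled B=soiled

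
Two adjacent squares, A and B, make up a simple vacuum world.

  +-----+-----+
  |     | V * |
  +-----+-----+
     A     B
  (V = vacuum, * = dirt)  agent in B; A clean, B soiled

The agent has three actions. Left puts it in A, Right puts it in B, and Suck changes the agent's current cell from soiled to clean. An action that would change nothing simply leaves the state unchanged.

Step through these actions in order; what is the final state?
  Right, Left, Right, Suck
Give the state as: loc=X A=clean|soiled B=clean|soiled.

loc=B A=clean B=clean

step 1/4 (Right): loc=B A=clean B=soiled
step 2/4 (Left): loc=A A=clean B=soiled
step 3/4 (Right): loc=B A=clean B=soiled
step 4/4 (Suck): loc=B A=clean B=clean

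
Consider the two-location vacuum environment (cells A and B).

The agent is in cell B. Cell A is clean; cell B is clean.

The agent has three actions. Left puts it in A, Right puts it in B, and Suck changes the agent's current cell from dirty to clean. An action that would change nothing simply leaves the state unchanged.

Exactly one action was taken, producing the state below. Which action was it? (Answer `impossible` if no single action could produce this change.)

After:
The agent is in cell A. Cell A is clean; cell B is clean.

Left

try  Left: loc=A A=clean B=clean  ← match
try Right: loc=B A=clean B=clean
try  Suck: loc=B A=clean B=clean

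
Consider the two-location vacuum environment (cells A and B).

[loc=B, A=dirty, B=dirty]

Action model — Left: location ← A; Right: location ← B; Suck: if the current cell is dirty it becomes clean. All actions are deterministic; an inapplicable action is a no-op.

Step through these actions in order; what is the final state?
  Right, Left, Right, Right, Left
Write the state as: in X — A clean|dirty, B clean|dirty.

t=1 Right ⇒ in B — A dirty, B dirty
t=2 Left ⇒ in A — A dirty, B dirty
t=3 Right ⇒ in B — A dirty, B dirty
t=4 Right ⇒ in B — A dirty, B dirty
t=5 Left ⇒ in A — A dirty, B dirty

in A — A dirty, B dirty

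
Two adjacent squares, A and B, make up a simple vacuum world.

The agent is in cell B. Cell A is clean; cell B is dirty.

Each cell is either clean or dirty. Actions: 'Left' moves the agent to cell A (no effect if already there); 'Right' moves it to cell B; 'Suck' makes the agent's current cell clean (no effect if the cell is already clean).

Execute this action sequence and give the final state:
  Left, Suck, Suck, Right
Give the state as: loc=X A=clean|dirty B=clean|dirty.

t=1 Left ⇒ loc=A A=clean B=dirty
t=2 Suck ⇒ loc=A A=clean B=dirty
t=3 Suck ⇒ loc=A A=clean B=dirty
t=4 Right ⇒ loc=B A=clean B=dirty

loc=B A=clean B=dirty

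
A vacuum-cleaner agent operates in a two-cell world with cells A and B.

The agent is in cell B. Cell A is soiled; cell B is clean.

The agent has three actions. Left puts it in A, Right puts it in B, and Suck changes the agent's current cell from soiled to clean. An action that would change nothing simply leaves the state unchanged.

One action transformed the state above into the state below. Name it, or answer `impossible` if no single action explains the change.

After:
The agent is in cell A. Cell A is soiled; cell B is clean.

try  Left: (A; A:soiled, B:clean)  ← match
try Right: (B; A:soiled, B:clean)
try  Suck: (B; A:soiled, B:clean)

Left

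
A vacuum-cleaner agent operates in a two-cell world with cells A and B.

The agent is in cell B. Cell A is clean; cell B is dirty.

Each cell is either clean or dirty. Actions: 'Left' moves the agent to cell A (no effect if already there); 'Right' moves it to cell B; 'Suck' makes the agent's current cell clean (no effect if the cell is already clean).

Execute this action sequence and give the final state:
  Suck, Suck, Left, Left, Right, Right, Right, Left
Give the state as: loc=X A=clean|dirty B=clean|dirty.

step 1/8 (Suck): loc=B A=clean B=clean
step 2/8 (Suck): loc=B A=clean B=clean
step 3/8 (Left): loc=A A=clean B=clean
step 4/8 (Left): loc=A A=clean B=clean
step 5/8 (Right): loc=B A=clean B=clean
step 6/8 (Right): loc=B A=clean B=clean
step 7/8 (Right): loc=B A=clean B=clean
step 8/8 (Left): loc=A A=clean B=clean

loc=A A=clean B=clean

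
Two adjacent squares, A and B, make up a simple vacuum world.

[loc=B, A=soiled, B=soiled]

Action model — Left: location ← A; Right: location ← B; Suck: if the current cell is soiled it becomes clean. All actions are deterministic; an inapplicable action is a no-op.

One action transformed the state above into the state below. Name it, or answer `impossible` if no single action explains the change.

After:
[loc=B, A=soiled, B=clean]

Suck

try  Left: in A — A soiled, B soiled
try Right: in B — A soiled, B soiled
try  Suck: in B — A soiled, B clean  ← match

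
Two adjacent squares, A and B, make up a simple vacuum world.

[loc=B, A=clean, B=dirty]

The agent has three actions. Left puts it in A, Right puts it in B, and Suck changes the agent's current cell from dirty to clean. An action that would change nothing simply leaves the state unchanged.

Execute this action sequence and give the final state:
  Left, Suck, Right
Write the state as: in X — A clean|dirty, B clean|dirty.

in B — A clean, B dirty

step 1/3 (Left): in A — A clean, B dirty
step 2/3 (Suck): in A — A clean, B dirty
step 3/3 (Right): in B — A clean, B dirty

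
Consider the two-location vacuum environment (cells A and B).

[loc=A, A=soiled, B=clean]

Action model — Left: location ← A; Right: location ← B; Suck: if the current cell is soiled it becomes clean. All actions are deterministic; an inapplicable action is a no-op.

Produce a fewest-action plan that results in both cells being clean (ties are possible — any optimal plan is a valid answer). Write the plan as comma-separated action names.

t=1 Suck ⇒ loc=A A=clean B=clean
min 1: A is soiled, one Suck

Suck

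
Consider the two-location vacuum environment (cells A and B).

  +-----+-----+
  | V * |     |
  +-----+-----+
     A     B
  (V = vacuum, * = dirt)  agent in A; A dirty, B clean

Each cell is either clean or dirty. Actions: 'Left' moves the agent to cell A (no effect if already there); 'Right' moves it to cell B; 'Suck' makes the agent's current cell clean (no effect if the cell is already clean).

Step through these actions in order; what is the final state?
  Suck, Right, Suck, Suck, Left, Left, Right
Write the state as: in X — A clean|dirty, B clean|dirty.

[1] after Suck: in A — A clean, B clean
[2] after Right: in B — A clean, B clean
[3] after Suck: in B — A clean, B clean
[4] after Suck: in B — A clean, B clean
[5] after Left: in A — A clean, B clean
[6] after Left: in A — A clean, B clean
[7] after Right: in B — A clean, B clean

in B — A clean, B clean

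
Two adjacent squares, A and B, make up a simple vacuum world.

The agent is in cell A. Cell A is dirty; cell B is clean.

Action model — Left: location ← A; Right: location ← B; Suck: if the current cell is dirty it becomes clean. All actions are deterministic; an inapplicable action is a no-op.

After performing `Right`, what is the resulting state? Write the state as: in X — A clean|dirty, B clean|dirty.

in B — A dirty, B clean

start: in A — A dirty, B clean
t=1 Right ⇒ in B — A dirty, B clean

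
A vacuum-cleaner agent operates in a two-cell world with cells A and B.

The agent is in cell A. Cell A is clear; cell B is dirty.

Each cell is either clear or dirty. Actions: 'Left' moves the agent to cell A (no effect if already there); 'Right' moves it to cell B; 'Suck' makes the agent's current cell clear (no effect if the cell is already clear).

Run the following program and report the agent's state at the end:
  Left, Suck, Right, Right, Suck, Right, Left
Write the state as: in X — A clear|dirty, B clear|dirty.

in A — A clear, B clear

1. Left → in A — A clear, B dirty
2. Suck → in A — A clear, B dirty
3. Right → in B — A clear, B dirty
4. Right → in B — A clear, B dirty
5. Suck → in B — A clear, B clear
6. Right → in B — A clear, B clear
7. Left → in A — A clear, B clear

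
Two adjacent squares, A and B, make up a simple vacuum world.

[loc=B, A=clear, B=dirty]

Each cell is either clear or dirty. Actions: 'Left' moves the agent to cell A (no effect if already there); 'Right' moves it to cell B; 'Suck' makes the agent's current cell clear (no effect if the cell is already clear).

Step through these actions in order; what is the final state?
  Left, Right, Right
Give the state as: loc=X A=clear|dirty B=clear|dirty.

loc=B A=clear B=dirty

t=1 Left ⇒ loc=A A=clear B=dirty
t=2 Right ⇒ loc=B A=clear B=dirty
t=3 Right ⇒ loc=B A=clear B=dirty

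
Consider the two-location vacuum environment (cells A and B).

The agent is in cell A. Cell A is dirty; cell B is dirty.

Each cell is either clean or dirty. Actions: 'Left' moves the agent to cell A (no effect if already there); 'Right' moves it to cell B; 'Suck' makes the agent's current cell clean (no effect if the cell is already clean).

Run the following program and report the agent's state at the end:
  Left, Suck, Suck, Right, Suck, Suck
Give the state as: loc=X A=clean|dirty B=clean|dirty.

loc=B A=clean B=clean

1) do Left; now loc=A A=dirty B=dirty
2) do Suck; now loc=A A=clean B=dirty
3) do Suck; now loc=A A=clean B=dirty
4) do Right; now loc=B A=clean B=dirty
5) do Suck; now loc=B A=clean B=clean
6) do Suck; now loc=B A=clean B=clean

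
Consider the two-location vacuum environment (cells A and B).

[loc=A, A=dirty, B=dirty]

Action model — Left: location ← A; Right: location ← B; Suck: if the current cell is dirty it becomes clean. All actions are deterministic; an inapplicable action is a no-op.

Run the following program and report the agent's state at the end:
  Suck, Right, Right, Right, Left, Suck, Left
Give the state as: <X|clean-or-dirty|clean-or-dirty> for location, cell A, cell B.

<A|clean|dirty>

Suck (#1): <A|clean|dirty>
Right (#2): <B|clean|dirty>
Right (#3): <B|clean|dirty>
Right (#4): <B|clean|dirty>
Left (#5): <A|clean|dirty>
Suck (#6): <A|clean|dirty>
Left (#7): <A|clean|dirty>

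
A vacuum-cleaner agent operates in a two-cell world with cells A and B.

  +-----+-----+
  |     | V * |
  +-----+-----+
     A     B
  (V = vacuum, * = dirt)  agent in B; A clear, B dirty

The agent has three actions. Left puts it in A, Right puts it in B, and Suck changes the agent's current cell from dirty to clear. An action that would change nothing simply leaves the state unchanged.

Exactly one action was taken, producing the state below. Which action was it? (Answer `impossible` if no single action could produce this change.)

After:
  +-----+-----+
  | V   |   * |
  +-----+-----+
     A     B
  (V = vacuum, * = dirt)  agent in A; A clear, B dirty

try  Left: in A — A clear, B dirty  ← match
try Right: in B — A clear, B dirty
try  Suck: in B — A clear, B clear

Left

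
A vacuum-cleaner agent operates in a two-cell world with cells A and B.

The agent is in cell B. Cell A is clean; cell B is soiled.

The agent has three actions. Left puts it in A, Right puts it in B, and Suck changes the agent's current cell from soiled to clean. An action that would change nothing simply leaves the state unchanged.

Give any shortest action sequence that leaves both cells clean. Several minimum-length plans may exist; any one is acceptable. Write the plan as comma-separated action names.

1) do Suck; now <B|clean|clean>
min 1: B is soiled, one Suck

Suck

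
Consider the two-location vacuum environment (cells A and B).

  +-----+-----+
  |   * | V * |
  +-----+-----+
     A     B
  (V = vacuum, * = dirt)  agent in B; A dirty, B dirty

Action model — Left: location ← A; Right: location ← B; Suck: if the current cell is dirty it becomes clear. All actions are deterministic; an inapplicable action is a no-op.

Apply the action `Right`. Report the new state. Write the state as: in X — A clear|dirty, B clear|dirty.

start: in B — A dirty, B dirty
1) do Right; now in B — A dirty, B dirty

in B — A dirty, B dirty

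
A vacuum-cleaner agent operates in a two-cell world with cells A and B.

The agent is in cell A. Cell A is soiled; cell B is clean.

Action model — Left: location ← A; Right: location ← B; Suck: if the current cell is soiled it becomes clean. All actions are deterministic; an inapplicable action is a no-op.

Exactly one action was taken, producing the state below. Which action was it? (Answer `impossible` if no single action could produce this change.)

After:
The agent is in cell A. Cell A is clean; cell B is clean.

try  Left: loc=A A=soiled B=clean
try Right: loc=B A=soiled B=clean
try  Suck: loc=A A=clean B=clean  ← match

Suck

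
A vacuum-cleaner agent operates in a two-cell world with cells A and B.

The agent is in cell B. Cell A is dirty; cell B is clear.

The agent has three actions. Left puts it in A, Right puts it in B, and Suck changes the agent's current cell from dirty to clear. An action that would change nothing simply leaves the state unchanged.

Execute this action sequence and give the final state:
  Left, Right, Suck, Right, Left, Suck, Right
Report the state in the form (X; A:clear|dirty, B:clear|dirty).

1. Left → (A; A:dirty, B:clear)
2. Right → (B; A:dirty, B:clear)
3. Suck → (B; A:dirty, B:clear)
4. Right → (B; A:dirty, B:clear)
5. Left → (A; A:dirty, B:clear)
6. Suck → (A; A:clear, B:clear)
7. Right → (B; A:clear, B:clear)

(B; A:clear, B:clear)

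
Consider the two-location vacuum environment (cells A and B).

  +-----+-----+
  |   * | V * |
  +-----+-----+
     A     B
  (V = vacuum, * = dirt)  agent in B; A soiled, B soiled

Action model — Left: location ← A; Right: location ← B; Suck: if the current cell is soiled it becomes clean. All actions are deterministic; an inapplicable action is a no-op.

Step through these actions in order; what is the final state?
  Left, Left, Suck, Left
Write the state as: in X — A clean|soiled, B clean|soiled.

in A — A clean, B soiled

[1] after Left: in A — A soiled, B soiled
[2] after Left: in A — A soiled, B soiled
[3] after Suck: in A — A clean, B soiled
[4] after Left: in A — A clean, B soiled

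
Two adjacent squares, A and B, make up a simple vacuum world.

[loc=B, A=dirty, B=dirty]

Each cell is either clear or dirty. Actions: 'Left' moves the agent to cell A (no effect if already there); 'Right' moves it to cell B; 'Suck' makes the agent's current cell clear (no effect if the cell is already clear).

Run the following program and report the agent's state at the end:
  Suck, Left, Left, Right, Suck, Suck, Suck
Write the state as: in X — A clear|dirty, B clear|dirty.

in B — A dirty, B clear

t=1 Suck ⇒ in B — A dirty, B clear
t=2 Left ⇒ in A — A dirty, B clear
t=3 Left ⇒ in A — A dirty, B clear
t=4 Right ⇒ in B — A dirty, B clear
t=5 Suck ⇒ in B — A dirty, B clear
t=6 Suck ⇒ in B — A dirty, B clear
t=7 Suck ⇒ in B — A dirty, B clear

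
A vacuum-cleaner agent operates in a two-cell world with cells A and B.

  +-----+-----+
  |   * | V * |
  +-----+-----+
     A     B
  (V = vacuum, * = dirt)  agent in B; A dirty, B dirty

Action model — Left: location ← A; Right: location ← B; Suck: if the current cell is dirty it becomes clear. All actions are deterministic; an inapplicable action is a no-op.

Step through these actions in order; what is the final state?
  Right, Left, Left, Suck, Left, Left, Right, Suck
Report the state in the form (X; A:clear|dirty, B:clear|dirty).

(B; A:clear, B:clear)

step 1/8 (Right): (B; A:dirty, B:dirty)
step 2/8 (Left): (A; A:dirty, B:dirty)
step 3/8 (Left): (A; A:dirty, B:dirty)
step 4/8 (Suck): (A; A:clear, B:dirty)
step 5/8 (Left): (A; A:clear, B:dirty)
step 6/8 (Left): (A; A:clear, B:dirty)
step 7/8 (Right): (B; A:clear, B:dirty)
step 8/8 (Suck): (B; A:clear, B:clear)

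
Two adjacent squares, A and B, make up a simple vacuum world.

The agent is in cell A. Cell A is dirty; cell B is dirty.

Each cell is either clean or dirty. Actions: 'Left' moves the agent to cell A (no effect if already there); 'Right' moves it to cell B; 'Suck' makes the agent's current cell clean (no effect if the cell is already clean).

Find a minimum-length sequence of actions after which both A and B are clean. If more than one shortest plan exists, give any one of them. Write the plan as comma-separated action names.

Suck, Right, Suck

[1] after Suck: (A; A:clean, B:dirty)
[2] after Right: (B; A:clean, B:dirty)
[3] after Suck: (B; A:clean, B:clean)
min 3: Suck A + move + Suck B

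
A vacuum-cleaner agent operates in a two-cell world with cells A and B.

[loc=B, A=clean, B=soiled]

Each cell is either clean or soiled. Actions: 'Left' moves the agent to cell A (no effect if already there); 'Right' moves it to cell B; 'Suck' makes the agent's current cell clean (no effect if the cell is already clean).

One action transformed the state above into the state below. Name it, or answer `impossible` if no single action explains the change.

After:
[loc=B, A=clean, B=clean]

Suck

try  Left: (A; A:clean, B:soiled)
try Right: (B; A:clean, B:soiled)
try  Suck: (B; A:clean, B:clean)  ← match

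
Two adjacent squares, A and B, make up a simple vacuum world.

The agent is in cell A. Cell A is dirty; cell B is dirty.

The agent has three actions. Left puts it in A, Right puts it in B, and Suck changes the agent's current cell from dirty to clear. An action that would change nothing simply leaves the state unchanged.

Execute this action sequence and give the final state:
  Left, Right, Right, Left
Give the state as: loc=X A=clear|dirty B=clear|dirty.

[1] after Left: loc=A A=dirty B=dirty
[2] after Right: loc=B A=dirty B=dirty
[3] after Right: loc=B A=dirty B=dirty
[4] after Left: loc=A A=dirty B=dirty

loc=A A=dirty B=dirty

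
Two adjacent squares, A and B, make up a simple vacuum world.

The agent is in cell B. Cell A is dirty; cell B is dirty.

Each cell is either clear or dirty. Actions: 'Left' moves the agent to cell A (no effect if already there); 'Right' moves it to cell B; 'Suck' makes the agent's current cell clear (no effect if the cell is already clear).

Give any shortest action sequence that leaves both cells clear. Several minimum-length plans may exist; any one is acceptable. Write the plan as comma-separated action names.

Suck, Left, Suck

1. Suck → in B — A dirty, B clear
2. Left → in A — A dirty, B clear
3. Suck → in A — A clear, B clear
min 3: Suck B + move + Suck A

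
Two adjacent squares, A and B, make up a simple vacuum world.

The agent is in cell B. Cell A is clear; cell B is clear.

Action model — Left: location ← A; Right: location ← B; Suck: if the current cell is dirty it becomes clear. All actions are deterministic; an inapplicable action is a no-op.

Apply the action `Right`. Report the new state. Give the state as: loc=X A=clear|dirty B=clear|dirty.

start: loc=B A=clear B=clear
[1] after Right: loc=B A=clear B=clear

loc=B A=clear B=clear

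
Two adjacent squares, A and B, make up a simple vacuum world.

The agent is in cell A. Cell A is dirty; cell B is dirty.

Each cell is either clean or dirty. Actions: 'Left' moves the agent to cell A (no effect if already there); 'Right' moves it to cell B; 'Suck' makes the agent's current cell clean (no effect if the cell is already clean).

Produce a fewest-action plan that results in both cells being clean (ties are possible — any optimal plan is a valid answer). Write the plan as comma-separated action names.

Suck, Right, Suck

step 1/3 (Suck): <A|clean|dirty>
step 2/3 (Right): <B|clean|dirty>
step 3/3 (Suck): <B|clean|clean>
min 3: Suck A + move + Suck B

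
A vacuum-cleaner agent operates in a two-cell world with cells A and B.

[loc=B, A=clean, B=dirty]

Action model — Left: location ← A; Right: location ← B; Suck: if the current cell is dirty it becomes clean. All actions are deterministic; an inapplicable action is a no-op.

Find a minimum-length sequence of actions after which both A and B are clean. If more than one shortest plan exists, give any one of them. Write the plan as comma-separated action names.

Suck (#1): (B; A:clean, B:clean)
min 1: B is dirty, one Suck

Suck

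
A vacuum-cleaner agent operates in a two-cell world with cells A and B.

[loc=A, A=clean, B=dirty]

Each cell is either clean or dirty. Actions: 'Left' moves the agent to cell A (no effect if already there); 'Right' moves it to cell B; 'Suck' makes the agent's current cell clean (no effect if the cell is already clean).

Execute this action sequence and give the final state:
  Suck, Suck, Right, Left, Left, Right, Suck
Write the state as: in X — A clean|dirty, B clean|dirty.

step 1/7 (Suck): in A — A clean, B dirty
step 2/7 (Suck): in A — A clean, B dirty
step 3/7 (Right): in B — A clean, B dirty
step 4/7 (Left): in A — A clean, B dirty
step 5/7 (Left): in A — A clean, B dirty
step 6/7 (Right): in B — A clean, B dirty
step 7/7 (Suck): in B — A clean, B clean

in B — A clean, B clean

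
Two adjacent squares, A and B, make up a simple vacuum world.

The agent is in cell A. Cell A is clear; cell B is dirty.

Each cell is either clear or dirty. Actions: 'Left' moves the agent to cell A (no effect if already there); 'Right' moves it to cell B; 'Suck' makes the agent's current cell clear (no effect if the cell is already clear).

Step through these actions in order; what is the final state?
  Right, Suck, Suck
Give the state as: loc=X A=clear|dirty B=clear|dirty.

loc=B A=clear B=clear

1. Right → loc=B A=clear B=dirty
2. Suck → loc=B A=clear B=clear
3. Suck → loc=B A=clear B=clear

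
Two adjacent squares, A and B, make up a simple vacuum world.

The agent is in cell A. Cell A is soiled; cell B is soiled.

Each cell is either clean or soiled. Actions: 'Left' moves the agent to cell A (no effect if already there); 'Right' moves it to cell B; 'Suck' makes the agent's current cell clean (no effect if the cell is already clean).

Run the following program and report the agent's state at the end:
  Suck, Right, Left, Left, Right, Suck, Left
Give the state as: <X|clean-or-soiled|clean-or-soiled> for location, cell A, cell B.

<A|clean|clean>

t=1 Suck ⇒ <A|clean|soiled>
t=2 Right ⇒ <B|clean|soiled>
t=3 Left ⇒ <A|clean|soiled>
t=4 Left ⇒ <A|clean|soiled>
t=5 Right ⇒ <B|clean|soiled>
t=6 Suck ⇒ <B|clean|clean>
t=7 Left ⇒ <A|clean|clean>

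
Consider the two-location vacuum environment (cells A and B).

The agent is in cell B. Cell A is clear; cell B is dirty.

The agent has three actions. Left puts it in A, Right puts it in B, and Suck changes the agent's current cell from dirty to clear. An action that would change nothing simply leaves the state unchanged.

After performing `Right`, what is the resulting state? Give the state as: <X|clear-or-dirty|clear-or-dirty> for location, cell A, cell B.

<B|clear|dirty>

start: <B|clear|dirty>
t=1 Right ⇒ <B|clear|dirty>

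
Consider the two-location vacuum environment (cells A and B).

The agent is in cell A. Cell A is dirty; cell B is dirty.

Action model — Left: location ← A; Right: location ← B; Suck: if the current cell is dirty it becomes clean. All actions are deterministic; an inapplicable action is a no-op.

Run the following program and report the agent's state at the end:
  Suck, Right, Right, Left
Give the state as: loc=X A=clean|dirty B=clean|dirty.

Suck (#1): loc=A A=clean B=dirty
Right (#2): loc=B A=clean B=dirty
Right (#3): loc=B A=clean B=dirty
Left (#4): loc=A A=clean B=dirty

loc=A A=clean B=dirty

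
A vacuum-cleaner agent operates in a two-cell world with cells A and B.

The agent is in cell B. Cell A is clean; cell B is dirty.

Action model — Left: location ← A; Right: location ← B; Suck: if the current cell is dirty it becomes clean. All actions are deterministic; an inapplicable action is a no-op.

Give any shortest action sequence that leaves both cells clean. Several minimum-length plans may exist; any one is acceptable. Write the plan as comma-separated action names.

1) do Suck; now loc=B A=clean B=clean
min 1: B is dirty, one Suck

Suck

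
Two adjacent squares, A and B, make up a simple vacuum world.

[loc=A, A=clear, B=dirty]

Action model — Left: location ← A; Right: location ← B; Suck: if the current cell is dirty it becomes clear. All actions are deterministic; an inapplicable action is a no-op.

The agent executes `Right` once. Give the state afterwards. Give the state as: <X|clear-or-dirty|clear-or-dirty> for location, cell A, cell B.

<B|clear|dirty>

start: <A|clear|dirty>
1. Right → <B|clear|dirty>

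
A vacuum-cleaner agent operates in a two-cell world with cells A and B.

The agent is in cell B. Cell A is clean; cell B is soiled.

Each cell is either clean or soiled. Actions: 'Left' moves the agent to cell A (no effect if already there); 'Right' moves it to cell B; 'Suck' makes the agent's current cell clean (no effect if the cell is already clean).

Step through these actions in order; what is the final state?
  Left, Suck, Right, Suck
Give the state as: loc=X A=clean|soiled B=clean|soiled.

Left (#1): loc=A A=clean B=soiled
Suck (#2): loc=A A=clean B=soiled
Right (#3): loc=B A=clean B=soiled
Suck (#4): loc=B A=clean B=clean

loc=B A=clean B=clean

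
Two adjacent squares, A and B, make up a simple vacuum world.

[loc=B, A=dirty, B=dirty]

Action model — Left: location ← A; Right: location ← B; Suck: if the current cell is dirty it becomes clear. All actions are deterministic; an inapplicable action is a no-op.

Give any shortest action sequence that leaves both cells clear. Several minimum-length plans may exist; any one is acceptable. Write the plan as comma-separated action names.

step 1/3 (Suck): (B; A:dirty, B:clear)
step 2/3 (Left): (A; A:dirty, B:clear)
step 3/3 (Suck): (A; A:clear, B:clear)
min 3: Suck B + move + Suck A

Suck, Left, Suck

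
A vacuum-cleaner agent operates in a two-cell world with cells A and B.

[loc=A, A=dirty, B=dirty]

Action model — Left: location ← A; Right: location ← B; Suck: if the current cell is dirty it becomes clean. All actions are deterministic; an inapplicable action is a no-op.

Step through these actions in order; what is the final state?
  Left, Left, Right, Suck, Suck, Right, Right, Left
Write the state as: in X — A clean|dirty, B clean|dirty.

in A — A dirty, B clean

t=1 Left ⇒ in A — A dirty, B dirty
t=2 Left ⇒ in A — A dirty, B dirty
t=3 Right ⇒ in B — A dirty, B dirty
t=4 Suck ⇒ in B — A dirty, B clean
t=5 Suck ⇒ in B — A dirty, B clean
t=6 Right ⇒ in B — A dirty, B clean
t=7 Right ⇒ in B — A dirty, B clean
t=8 Left ⇒ in A — A dirty, B clean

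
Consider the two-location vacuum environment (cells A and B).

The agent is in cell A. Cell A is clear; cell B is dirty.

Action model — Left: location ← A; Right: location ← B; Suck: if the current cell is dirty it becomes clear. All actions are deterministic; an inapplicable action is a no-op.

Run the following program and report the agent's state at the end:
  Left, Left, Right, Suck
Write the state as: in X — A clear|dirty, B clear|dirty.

in B — A clear, B clear

1. Left → in A — A clear, B dirty
2. Left → in A — A clear, B dirty
3. Right → in B — A clear, B dirty
4. Suck → in B — A clear, B clear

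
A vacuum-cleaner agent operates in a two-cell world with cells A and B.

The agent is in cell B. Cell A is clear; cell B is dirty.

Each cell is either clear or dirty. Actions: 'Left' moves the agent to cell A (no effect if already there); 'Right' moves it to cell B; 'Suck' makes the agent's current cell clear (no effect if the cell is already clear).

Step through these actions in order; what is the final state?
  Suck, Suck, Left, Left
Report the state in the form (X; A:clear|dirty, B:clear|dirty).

(A; A:clear, B:clear)

1. Suck → (B; A:clear, B:clear)
2. Suck → (B; A:clear, B:clear)
3. Left → (A; A:clear, B:clear)
4. Left → (A; A:clear, B:clear)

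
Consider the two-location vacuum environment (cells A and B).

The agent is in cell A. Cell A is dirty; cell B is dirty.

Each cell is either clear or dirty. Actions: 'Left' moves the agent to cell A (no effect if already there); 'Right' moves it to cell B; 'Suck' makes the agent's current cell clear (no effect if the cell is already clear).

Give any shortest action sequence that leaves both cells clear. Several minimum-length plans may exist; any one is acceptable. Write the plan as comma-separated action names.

Suck (#1): in A — A clear, B dirty
Right (#2): in B — A clear, B dirty
Suck (#3): in B — A clear, B clear
min 3: Suck A + move + Suck B

Suck, Right, Suck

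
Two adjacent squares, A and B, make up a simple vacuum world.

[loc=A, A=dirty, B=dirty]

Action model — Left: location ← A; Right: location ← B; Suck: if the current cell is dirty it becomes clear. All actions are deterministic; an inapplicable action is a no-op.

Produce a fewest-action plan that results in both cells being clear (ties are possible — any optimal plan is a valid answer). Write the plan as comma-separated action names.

1. Suck → loc=A A=clear B=dirty
2. Right → loc=B A=clear B=dirty
3. Suck → loc=B A=clear B=clear
min 3: Suck A + move + Suck B

Suck, Right, Suck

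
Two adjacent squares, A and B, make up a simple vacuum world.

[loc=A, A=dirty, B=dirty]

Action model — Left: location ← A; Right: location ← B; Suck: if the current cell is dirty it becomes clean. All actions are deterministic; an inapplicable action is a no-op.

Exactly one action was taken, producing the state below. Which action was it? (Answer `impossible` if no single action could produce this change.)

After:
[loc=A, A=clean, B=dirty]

Suck

try  Left: <A|dirty|dirty>
try Right: <B|dirty|dirty>
try  Suck: <A|clean|dirty>  ← match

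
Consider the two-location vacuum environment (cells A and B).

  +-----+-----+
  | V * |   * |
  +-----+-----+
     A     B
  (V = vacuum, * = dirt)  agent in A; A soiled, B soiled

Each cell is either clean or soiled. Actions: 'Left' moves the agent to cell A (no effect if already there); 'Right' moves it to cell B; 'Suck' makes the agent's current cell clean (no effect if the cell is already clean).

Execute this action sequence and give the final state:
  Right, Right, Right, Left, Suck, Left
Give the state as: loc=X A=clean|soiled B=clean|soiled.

Right (#1): loc=B A=soiled B=soiled
Right (#2): loc=B A=soiled B=soiled
Right (#3): loc=B A=soiled B=soiled
Left (#4): loc=A A=soiled B=soiled
Suck (#5): loc=A A=clean B=soiled
Left (#6): loc=A A=clean B=soiled

loc=A A=clean B=soiled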